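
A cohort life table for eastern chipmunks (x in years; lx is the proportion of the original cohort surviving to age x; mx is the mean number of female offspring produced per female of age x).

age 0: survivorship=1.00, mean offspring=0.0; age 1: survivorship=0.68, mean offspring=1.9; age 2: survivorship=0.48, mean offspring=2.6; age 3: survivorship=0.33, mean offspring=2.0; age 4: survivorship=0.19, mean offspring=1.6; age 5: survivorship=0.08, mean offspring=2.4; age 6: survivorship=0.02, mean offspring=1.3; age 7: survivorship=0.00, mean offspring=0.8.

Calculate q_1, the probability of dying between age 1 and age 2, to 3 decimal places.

q_1 = (l_1 − l_2) / l_1 = (0.68 − 0.48) / 0.68
     = 0.2 / 0.68 = 0.294118… → 0.294

0.294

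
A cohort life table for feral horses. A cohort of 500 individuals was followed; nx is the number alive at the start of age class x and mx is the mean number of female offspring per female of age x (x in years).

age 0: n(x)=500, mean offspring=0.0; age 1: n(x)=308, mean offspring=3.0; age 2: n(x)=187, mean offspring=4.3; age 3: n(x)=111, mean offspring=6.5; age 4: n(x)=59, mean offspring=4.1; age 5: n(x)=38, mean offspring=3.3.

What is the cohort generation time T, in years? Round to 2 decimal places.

lx = nx/n0 = nx/500: 1, 0.616, 0.374, 0.222, 0.118, 0.076
lx·mx: 0, 1.848, 1.6082, 1.443, 0.4838, 0.2508 → R0 = 5.6338
x·lx·mx: 0, 1.848, 3.2164, 4.329, 1.9352, 1.254 → Σ = 12.5826
T = 12.5826 / 5.6338 = 2.233413… → 2.23

2.23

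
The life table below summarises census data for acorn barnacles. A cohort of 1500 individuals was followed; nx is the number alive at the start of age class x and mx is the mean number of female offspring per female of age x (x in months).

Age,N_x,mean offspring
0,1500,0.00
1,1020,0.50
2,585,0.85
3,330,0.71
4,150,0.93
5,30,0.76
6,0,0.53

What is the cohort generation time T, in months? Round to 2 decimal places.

2.05

lx = nx/n0 = nx/1500: 1, 0.68, 0.39, 0.22, 0.1, 0.02, 0
lx·mx: 0, 0.34, 0.3315, 0.1562, 0.093, 0.0152, 0 → R0 = 0.9359
x·lx·mx: 0, 0.34, 0.663, 0.4686, 0.372, 0.076, 0 → Σ = 1.9196
T = 1.9196 / 0.9359 = 2.051074… → 2.05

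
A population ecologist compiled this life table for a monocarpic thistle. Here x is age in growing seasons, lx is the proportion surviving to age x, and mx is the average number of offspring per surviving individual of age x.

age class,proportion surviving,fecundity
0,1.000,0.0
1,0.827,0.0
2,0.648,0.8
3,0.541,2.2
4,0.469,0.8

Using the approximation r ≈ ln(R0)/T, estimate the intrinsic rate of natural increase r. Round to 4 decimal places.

R0 = Σ lx·mx = 0 + 0 + 0.5184 + 1.1902 + 0.3752 = 2.0838
Σ x·lx·mx = 6.1082; T = 6.1082/2.0838 = 2.93128…
r ≈ ln(R0)/T = ln(2.0838)/2.93128… = 0.250468… → 0.2505

0.2505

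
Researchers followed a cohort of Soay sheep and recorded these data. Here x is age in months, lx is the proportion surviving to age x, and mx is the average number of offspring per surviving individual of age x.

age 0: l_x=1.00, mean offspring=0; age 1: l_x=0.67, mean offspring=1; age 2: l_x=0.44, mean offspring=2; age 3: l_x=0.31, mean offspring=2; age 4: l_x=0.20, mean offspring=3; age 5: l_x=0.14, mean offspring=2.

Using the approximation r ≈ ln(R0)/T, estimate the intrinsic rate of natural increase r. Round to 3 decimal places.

0.420

R0 = Σ lx·mx = 0 + 0.67 + 0.88 + 0.62 + 0.6 + 0.28 = 3.05
Σ x·lx·mx = 8.09; T = 8.09/3.05 = 2.65246…
r ≈ ln(R0)/T = ln(3.05)/2.65246… = 0.42042… → 0.420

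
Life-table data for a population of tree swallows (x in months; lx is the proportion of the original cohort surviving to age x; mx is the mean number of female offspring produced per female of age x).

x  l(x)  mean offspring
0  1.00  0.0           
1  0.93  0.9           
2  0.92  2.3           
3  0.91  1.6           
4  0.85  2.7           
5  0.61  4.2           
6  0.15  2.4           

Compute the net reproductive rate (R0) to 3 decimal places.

lx·mx by age: 0, 0.837, 2.116, 1.456, 2.295, 2.562, 0.36
R0 = Σ lx·mx = 9.626 → 9.626

9.626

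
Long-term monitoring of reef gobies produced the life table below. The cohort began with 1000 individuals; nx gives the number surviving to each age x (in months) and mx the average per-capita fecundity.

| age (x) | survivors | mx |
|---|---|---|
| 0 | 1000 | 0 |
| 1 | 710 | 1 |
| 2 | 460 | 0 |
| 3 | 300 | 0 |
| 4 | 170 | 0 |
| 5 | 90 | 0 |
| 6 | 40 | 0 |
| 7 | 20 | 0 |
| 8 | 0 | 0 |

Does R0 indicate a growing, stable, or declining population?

lx = nx/n0 = nx/1000: 1, 0.71, 0.46, 0.3, 0.17, 0.09, 0.04, 0.02, 0
R0 = Σ lx·mx = 0 + 0.71 + 0 + 0 + 0 + 0 + 0 + 0 + 0 = 0.71
R0 < 1, so the population is declining.

declining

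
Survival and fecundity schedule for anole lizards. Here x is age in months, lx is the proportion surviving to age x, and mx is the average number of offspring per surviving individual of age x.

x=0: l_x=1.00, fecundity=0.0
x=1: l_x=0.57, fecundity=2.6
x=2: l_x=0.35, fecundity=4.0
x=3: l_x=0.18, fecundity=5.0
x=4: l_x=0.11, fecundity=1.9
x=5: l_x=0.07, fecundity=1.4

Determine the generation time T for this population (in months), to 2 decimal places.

lx·mx: 0, 1.482, 1.4, 0.9, 0.209, 0.098 → R0 = 4.089
x·lx·mx: 0, 1.482, 2.8, 2.7, 0.836, 0.49 → Σ = 8.308
T = 8.308 / 4.089 = 2.031793… → 2.03

2.03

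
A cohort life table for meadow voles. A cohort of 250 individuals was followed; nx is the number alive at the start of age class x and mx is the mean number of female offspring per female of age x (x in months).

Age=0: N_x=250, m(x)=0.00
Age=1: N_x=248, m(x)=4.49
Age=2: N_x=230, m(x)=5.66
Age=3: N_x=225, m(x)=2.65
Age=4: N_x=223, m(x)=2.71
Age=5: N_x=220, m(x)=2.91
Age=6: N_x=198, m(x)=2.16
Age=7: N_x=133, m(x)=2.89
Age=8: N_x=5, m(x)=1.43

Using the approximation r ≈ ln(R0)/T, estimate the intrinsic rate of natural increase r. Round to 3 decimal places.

lx = nx/n0 = nx/250: 1, 0.992, 0.92, 0.9, 0.892, 0.88, 0.792, 0.532, 0.02
R0 = Σ lx·mx = 0 + 4.45408 + 5.2072 + 2.385 + 2.41732 + 2.5608 + 1.71072 + 1.53748 + 0.0286 = 20.3012
Σ x·lx·mx = 65.75224; T = 65.75224/20.3012 = 3.23884…
r ≈ ln(R0)/T = ln(20.3012)/3.23884… = 0.92956… → 0.930

0.930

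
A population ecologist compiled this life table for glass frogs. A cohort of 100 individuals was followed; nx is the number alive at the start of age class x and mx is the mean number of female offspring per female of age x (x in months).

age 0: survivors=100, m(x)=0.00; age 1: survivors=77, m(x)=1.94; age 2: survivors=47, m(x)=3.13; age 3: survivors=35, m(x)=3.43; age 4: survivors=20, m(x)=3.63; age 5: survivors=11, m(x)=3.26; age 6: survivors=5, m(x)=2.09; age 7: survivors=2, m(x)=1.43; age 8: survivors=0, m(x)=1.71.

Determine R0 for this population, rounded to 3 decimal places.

5.383

lx = nx/n0 = nx/100: 1, 0.77, 0.47, 0.35, 0.2, 0.11, 0.05, 0.02, 0
lx·mx by age: 0, 1.4938, 1.4711, 1.2005, 0.726, 0.3586, 0.1045, 0.0286, 0
R0 = Σ lx·mx = 5.3831 → 5.383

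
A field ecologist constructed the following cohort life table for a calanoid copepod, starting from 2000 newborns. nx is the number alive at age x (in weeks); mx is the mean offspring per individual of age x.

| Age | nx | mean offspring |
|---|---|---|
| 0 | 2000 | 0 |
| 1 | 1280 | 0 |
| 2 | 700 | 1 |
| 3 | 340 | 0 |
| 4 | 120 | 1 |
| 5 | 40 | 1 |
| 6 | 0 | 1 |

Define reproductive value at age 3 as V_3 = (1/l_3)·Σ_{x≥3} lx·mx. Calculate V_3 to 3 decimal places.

lx = nx/n0 = nx/2000: 1, 0.64, 0.35, 0.17, 0.06, 0.02, 0
lx·mx for x ≥ 3: 0, 0.06, 0.02, 0 → sum = 0.08
V_3 = 0.08 / l_3 = 0.08 / 0.17 = 0.470588… → 0.471

0.471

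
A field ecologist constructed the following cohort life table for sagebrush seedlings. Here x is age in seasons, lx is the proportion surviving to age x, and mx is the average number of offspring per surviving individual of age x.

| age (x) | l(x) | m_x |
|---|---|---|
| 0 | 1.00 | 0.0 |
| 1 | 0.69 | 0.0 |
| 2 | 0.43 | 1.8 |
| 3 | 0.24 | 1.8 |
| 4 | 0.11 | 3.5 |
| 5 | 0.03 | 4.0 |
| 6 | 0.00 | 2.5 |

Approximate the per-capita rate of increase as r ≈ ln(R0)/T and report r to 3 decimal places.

R0 = Σ lx·mx = 0 + 0 + 0.774 + 0.432 + 0.385 + 0.12 + 0 = 1.711
Σ x·lx·mx = 4.984; T = 4.984/1.711 = 2.91292…
r ≈ ln(R0)/T = ln(1.711)/2.91292… = 0.18438… → 0.184

0.184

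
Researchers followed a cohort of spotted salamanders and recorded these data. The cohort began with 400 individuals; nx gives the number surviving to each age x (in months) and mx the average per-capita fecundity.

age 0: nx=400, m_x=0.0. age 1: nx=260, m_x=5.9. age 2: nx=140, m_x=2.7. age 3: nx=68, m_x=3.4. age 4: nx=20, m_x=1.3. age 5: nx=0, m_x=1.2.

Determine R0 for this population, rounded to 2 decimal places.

5.42

lx = nx/n0 = nx/400: 1, 0.65, 0.35, 0.17, 0.05, 0
lx·mx by age: 0, 3.835, 0.945, 0.578, 0.065, 0
R0 = Σ lx·mx = 5.423 → 5.42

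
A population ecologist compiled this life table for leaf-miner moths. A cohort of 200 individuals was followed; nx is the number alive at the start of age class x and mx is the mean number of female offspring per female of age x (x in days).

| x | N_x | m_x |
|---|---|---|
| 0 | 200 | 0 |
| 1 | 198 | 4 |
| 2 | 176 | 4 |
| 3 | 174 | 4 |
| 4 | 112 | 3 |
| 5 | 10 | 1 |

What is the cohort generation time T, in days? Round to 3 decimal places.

lx = nx/n0 = nx/200: 1, 0.99, 0.88, 0.87, 0.56, 0.05
lx·mx: 0, 3.96, 3.52, 3.48, 1.68, 0.05 → R0 = 12.69
x·lx·mx: 0, 3.96, 7.04, 10.44, 6.72, 0.25 → Σ = 28.41
T = 28.41 / 12.69 = 2.238771… → 2.239

2.239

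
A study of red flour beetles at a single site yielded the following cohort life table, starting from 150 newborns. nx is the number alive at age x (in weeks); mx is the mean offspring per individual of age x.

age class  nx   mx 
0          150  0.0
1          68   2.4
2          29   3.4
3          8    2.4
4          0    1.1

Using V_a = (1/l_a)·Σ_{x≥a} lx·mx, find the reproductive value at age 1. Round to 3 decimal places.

lx = nx/n0 = nx/150: 1, 0.45333…, 0.19333…, 0.05333…, 0
lx·mx for x ≥ 1: 1.088…, 0.657333…, 0.128…, 0 → sum = 1.873333…
V_1 = 1.873333… / l_1 = 1.873333… / 0.453333… = 4.132353… → 4.132

4.132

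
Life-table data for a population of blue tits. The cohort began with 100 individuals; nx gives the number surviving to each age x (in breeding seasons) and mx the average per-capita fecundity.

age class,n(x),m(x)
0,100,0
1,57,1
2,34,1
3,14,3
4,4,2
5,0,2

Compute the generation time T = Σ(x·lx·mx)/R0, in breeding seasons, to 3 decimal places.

2.007

lx = nx/n0 = nx/100: 1, 0.57, 0.34, 0.14, 0.04, 0
lx·mx: 0, 0.57, 0.34, 0.42, 0.08, 0 → R0 = 1.41
x·lx·mx: 0, 0.57, 0.68, 1.26, 0.32, 0 → Σ = 2.83
T = 2.83 / 1.41 = 2.007092… → 2.007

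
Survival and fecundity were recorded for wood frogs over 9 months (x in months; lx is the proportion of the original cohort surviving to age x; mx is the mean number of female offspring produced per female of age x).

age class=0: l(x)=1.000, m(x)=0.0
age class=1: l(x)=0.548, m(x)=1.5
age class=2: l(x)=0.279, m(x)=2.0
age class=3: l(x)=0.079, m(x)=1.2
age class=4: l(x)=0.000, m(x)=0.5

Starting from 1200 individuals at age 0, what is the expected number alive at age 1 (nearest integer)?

658

Expected survivors = N0 · l_1 = 1200 × 0.548 = 657.6 → 658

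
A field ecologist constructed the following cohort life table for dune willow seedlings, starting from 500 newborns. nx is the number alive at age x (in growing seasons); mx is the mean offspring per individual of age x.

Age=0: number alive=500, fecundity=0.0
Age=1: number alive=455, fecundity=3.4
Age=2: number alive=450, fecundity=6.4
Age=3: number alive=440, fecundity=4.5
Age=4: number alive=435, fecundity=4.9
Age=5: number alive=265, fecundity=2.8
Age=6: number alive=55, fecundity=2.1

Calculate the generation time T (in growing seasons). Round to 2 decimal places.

lx = nx/n0 = nx/500: 1, 0.91, 0.9, 0.88, 0.87, 0.53, 0.11
lx·mx: 0, 3.094, 5.76, 3.96, 4.263, 1.484, 0.231 → R0 = 18.792
x·lx·mx: 0, 3.094, 11.52, 11.88, 17.052, 7.42, 1.386 → Σ = 52.352
T = 52.352 / 18.792 = 2.785866… → 2.79

2.79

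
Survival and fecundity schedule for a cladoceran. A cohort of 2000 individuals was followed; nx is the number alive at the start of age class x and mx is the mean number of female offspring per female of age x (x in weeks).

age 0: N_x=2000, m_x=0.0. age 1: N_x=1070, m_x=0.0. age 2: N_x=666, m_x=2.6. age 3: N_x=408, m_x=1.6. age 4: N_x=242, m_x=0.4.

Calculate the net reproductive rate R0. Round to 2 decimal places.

1.24

lx = nx/n0 = nx/2000: 1, 0.535, 0.333, 0.204, 0.121
lx·mx by age: 0, 0, 0.8658, 0.3264, 0.0484
R0 = Σ lx·mx = 1.2406 → 1.24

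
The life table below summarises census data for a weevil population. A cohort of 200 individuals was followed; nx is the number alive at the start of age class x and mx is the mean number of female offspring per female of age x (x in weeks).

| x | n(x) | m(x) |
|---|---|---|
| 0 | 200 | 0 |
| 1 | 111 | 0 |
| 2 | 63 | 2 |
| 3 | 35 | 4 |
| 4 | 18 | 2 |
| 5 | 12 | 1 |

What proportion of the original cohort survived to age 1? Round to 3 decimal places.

0.555

l_1 = n_1/n_0 = 111/200 = 0.555 → 0.555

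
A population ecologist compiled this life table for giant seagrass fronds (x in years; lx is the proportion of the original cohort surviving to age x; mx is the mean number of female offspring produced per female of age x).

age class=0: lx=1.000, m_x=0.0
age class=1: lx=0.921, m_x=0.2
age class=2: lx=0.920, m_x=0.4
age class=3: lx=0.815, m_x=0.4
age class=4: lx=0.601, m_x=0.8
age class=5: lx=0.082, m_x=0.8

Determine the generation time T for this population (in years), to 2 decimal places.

lx·mx: 0, 0.1842, 0.368, 0.326, 0.4808, 0.0656 → R0 = 1.4246
x·lx·mx: 0, 0.1842, 0.736, 0.978, 1.9232, 0.328 → Σ = 4.1494
T = 4.1494 / 1.4246 = 2.912677… → 2.91

2.91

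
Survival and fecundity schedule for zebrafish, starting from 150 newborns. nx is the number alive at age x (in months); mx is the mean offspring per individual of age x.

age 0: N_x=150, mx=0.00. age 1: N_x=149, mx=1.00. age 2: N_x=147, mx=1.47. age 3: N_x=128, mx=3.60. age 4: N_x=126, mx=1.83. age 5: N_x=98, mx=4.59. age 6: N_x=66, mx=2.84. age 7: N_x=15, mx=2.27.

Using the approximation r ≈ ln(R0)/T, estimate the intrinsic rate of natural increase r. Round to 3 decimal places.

lx = nx/n0 = nx/150: 1, 0.99333…, 0.98, 0.85333…, 0.84, 0.65333…, 0.44, 0.1
R0 = Σ lx·mx = 0 + 0.99333… + 1.4406 + 3.072… + 1.5372 + 2.9988… + 1.2496 + 0.227 = 11.518533…
Σ x·lx·mx = 43.319933…; T = 43.319933…/11.518533… = 3.76089…
r ≈ ln(R0)/T = ln(11.518533…)/3.76089… = 0.64983… → 0.650

0.650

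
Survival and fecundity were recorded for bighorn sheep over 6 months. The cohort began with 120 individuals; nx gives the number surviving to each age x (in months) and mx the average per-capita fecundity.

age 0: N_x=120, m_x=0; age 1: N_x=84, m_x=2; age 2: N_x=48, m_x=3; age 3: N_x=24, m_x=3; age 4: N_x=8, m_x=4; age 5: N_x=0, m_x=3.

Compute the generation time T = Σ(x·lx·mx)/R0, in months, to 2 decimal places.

1.92

lx = nx/n0 = nx/120: 1, 0.7, 0.4, 0.2, 0.06667…, 0
lx·mx: 0, 1.4, 1.2, 0.6, 0.266667…, 0 → R0 = 3.466667…
x·lx·mx: 0, 1.4, 2.4, 1.8, 1.066667…, 0 → Σ = 6.666667…
T = 6.666667… / 3.466667… = 1.923077… → 1.92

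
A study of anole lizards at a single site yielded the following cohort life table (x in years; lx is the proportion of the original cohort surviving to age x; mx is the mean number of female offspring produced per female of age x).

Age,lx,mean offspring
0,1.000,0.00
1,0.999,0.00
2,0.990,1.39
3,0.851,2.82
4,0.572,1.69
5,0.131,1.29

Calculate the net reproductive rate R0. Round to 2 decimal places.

4.91

lx·mx by age: 0, 0, 1.3761, 2.39982, 0.96668, 0.16899
R0 = Σ lx·mx = 4.91159 → 4.91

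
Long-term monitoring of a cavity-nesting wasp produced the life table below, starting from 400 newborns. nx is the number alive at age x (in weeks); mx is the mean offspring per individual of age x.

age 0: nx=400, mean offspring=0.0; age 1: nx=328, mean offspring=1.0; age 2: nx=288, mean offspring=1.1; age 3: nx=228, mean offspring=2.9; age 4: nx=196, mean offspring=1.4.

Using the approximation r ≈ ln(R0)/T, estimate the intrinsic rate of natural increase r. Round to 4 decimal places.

0.5371

lx = nx/n0 = nx/400: 1, 0.82, 0.72, 0.57, 0.49
R0 = Σ lx·mx = 0 + 0.82 + 0.792 + 1.653 + 0.686 = 3.951
Σ x·lx·mx = 10.107; T = 10.107/3.951 = 2.55809…
r ≈ ln(R0)/T = ln(3.951)/2.55809… = 0.537108… → 0.5371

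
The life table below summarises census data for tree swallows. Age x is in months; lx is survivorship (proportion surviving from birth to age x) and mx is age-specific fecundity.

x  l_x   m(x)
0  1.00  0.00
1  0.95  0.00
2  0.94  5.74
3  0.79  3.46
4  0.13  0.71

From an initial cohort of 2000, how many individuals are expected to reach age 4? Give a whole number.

Expected survivors = N0 · l_4 = 2000 × 0.13 = 260 → 260

260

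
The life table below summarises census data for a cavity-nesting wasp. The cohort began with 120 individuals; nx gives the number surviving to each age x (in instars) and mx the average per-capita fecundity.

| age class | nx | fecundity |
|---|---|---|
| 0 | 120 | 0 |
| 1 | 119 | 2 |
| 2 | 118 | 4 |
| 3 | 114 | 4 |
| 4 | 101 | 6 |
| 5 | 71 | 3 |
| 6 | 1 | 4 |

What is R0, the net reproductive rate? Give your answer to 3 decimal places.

16.575

lx = nx/n0 = nx/120: 1, 0.99167…, 0.98333…, 0.95, 0.84167…, 0.59167…, 0.00833…
lx·mx by age: 0, 1.983333…, 3.933333…, 3.8, 5.05…, 1.775…, 0.033333…
R0 = Σ lx·mx = 16.575… → 16.575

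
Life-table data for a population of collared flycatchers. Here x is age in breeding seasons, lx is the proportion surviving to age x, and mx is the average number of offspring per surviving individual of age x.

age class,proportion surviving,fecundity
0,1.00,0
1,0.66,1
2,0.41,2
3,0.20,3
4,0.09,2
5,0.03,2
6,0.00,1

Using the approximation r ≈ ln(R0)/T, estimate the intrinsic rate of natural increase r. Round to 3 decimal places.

R0 = Σ lx·mx = 0 + 0.66 + 0.82 + 0.6 + 0.18 + 0.06 + 0 = 2.32
Σ x·lx·mx = 5.12; T = 5.12/2.32 = 2.2069…
r ≈ ln(R0)/T = ln(2.32)/2.2069… = 0.38134… → 0.381

0.381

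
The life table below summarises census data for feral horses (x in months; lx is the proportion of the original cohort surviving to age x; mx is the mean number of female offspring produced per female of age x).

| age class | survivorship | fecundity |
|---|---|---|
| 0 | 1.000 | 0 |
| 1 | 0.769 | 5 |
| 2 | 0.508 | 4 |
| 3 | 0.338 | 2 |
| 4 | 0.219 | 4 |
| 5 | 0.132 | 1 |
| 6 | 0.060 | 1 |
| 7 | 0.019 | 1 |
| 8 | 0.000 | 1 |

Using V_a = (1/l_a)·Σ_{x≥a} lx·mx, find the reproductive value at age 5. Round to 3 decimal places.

1.598

lx·mx for x ≥ 5: 0.132, 0.06, 0.019, 0 → sum = 0.211
V_5 = 0.211 / l_5 = 0.211 / 0.132 = 1.598485… → 1.598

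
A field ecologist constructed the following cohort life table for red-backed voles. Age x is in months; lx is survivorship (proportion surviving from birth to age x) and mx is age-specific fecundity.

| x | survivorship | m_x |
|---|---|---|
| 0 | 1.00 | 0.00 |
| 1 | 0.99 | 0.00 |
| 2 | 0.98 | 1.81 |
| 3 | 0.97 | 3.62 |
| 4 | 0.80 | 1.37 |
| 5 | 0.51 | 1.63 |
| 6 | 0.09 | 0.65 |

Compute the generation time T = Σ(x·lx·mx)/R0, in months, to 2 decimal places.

lx·mx: 0, 0, 1.7738, 3.5114, 1.096, 0.8313, 0.0585 → R0 = 7.271
x·lx·mx: 0, 0, 3.5476, 10.5342, 4.384, 4.1565, 0.351 → Σ = 22.9733
T = 22.9733 / 7.271 = 3.159579… → 3.16

3.16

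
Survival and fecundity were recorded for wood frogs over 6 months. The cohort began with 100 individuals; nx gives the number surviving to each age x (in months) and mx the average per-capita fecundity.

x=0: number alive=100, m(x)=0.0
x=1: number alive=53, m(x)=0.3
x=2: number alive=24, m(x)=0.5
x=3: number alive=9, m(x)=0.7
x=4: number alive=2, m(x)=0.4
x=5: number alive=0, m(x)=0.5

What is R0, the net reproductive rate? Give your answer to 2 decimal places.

0.35

lx = nx/n0 = nx/100: 1, 0.53, 0.24, 0.09, 0.02, 0
lx·mx by age: 0, 0.159, 0.12, 0.063, 0.008, 0
R0 = Σ lx·mx = 0.35 → 0.35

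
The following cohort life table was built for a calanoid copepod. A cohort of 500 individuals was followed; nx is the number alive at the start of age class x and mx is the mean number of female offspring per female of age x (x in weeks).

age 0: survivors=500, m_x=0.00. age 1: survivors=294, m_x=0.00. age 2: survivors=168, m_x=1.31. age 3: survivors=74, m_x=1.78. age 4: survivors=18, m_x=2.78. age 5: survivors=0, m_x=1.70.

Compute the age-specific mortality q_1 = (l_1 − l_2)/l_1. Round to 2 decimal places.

0.43

lx = nx/n0 = nx/500: 1, 0.588, 0.336, 0.148, 0.036, 0
q_1 = (l_1 − l_2) / l_1 = (0.588 − 0.336) / 0.588
     = 0.252 / 0.588 = 0.428571… → 0.43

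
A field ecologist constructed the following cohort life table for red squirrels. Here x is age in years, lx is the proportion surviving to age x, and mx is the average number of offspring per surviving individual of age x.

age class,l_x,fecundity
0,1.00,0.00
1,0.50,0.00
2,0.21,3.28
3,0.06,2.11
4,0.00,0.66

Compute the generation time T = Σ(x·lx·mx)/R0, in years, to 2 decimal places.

lx·mx: 0, 0, 0.6888, 0.1266, 0 → R0 = 0.8154
x·lx·mx: 0, 0, 1.3776, 0.3798, 0 → Σ = 1.7574
T = 1.7574 / 0.8154 = 2.155261… → 2.16

2.16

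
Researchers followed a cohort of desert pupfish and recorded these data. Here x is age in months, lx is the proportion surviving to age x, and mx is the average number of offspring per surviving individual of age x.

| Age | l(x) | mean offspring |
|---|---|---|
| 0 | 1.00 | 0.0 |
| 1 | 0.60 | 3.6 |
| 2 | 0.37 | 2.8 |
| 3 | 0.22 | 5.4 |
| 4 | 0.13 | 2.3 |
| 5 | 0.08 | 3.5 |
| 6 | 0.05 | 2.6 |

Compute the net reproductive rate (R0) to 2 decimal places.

5.09

lx·mx by age: 0, 2.16, 1.036, 1.188, 0.299, 0.28, 0.13
R0 = Σ lx·mx = 5.093 → 5.09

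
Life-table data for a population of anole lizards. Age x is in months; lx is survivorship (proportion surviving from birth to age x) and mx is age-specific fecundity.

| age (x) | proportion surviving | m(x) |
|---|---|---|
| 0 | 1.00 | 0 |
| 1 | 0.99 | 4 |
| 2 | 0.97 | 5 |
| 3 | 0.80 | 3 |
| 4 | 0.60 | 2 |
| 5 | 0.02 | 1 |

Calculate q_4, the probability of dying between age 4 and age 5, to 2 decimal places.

q_4 = (l_4 − l_5) / l_4 = (0.6 − 0.02) / 0.6
     = 0.58 / 0.6 = 0.966667… → 0.97

0.97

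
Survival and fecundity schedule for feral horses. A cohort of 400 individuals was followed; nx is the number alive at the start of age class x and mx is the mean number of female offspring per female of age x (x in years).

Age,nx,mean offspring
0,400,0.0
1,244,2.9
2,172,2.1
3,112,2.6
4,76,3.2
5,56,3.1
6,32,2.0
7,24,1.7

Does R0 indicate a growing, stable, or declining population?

lx = nx/n0 = nx/400: 1, 0.61, 0.43, 0.28, 0.19, 0.14, 0.08, 0.06
R0 = Σ lx·mx = 0 + 1.769 + 0.903 + 0.728 + 0.608 + 0.434 + 0.16 + 0.102 = 4.704
R0 > 1, so the population is growing.

growing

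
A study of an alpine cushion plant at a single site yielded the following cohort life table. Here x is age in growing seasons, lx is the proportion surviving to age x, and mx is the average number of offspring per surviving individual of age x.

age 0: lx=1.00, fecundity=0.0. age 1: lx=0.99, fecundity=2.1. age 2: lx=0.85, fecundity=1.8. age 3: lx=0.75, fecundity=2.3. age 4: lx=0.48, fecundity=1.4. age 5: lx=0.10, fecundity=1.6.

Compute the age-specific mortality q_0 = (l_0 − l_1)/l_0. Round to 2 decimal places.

q_0 = (l_0 − l_1) / l_0 = (1 − 0.99) / 1
     = 0.01 / 1 = 0.01 → 0.01

0.01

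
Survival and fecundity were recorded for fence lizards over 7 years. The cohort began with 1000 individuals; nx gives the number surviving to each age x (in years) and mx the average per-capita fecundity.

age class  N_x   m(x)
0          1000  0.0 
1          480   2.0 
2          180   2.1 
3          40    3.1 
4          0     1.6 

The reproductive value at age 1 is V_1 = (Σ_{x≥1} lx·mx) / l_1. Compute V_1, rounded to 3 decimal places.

lx = nx/n0 = nx/1000: 1, 0.48, 0.18, 0.04, 0
lx·mx for x ≥ 1: 0.96, 0.378, 0.124, 0 → sum = 1.462
V_1 = 1.462 / l_1 = 1.462 / 0.48 = 3.045833… → 3.046

3.046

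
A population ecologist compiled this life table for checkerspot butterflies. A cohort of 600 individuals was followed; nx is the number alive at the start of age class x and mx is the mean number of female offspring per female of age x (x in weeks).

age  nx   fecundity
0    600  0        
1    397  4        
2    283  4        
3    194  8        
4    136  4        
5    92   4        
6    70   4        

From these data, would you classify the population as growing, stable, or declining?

lx = nx/n0 = nx/600: 1, 0.66167…, 0.47167…, 0.32333…, 0.22667…, 0.15333…, 0.11667…
R0 = Σ lx·mx = 0 + 2.646667… + 1.886667… + 2.586667… + 0.906667… + 0.613333… + 0.466667… = 9.106667…
R0 > 1, so the population is growing.

growing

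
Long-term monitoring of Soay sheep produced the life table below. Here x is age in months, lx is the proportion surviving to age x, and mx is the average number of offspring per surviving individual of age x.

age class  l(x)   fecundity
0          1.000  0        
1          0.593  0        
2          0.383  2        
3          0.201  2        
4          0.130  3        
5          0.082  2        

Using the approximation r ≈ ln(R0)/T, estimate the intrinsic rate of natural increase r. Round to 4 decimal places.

R0 = Σ lx·mx = 0 + 0 + 0.766 + 0.402 + 0.39 + 0.164 = 1.722
Σ x·lx·mx = 5.118; T = 5.118/1.722 = 2.97213…
r ≈ ln(R0)/T = ln(1.722)/2.97213… = 0.182861… → 0.1829

0.1829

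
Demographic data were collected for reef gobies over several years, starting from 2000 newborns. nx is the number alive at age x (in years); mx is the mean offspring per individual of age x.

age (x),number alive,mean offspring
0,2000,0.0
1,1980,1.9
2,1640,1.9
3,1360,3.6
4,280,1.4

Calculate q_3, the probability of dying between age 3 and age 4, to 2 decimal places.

0.79

lx = nx/n0 = nx/2000: 1, 0.99, 0.82, 0.68, 0.14
q_3 = (l_3 − l_4) / l_3 = (0.68 − 0.14) / 0.68
     = 0.54 / 0.68 = 0.794118… → 0.79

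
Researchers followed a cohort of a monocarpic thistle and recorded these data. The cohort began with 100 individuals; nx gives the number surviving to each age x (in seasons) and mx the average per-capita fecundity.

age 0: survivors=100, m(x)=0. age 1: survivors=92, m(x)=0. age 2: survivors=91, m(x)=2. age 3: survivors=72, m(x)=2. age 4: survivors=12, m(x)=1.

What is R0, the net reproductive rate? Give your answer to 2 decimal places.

lx = nx/n0 = nx/100: 1, 0.92, 0.91, 0.72, 0.12
lx·mx by age: 0, 0, 1.82, 1.44, 0.12
R0 = Σ lx·mx = 3.38 → 3.38

3.38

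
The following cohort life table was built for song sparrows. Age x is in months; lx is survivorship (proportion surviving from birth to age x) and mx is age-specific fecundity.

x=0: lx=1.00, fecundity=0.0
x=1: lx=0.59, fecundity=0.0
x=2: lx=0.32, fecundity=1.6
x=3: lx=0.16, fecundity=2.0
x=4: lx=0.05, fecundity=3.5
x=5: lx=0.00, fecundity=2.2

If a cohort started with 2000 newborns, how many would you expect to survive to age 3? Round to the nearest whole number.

Expected survivors = N0 · l_3 = 2000 × 0.16 = 320 → 320

320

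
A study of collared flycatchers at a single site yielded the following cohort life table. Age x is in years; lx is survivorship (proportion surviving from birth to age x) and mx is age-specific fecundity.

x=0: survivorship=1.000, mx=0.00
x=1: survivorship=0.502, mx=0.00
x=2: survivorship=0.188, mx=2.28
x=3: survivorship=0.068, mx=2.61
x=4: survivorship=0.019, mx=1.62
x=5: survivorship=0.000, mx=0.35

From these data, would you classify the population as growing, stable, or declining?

R0 = Σ lx·mx = 0 + 0 + 0.42864 + 0.17748 + 0.03078 + 0 = 0.6369
R0 < 1, so the population is declining.

declining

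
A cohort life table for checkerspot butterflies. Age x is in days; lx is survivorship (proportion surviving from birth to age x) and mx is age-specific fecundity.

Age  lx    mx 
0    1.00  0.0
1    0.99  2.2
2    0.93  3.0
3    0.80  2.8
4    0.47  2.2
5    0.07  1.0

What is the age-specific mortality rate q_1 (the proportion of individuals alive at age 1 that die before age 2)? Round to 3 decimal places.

q_1 = (l_1 − l_2) / l_1 = (0.99 − 0.93) / 0.99
     = 0.06 / 0.99 = 0.060606… → 0.061

0.061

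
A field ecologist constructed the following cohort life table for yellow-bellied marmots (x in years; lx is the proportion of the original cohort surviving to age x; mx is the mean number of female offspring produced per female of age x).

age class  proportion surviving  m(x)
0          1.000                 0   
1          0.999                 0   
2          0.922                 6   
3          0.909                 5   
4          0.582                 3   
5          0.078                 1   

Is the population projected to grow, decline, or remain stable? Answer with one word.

R0 = Σ lx·mx = 0 + 0 + 5.532 + 4.545 + 1.746 + 0.078 = 11.901
R0 > 1, so the population is growing.

growing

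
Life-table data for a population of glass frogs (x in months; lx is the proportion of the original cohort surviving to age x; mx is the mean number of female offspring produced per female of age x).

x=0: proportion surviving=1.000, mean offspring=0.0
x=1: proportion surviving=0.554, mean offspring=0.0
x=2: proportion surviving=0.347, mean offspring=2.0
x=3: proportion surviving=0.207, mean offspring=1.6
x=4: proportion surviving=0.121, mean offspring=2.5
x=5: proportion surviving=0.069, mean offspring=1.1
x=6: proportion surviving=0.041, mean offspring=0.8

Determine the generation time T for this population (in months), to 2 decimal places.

2.90

lx·mx: 0, 0, 0.694, 0.3312, 0.3025, 0.0759, 0.0328 → R0 = 1.4364
x·lx·mx: 0, 0, 1.388, 0.9936, 1.21, 0.3795, 0.1968 → Σ = 4.1679
T = 4.1679 / 1.4364 = 2.901629… → 2.90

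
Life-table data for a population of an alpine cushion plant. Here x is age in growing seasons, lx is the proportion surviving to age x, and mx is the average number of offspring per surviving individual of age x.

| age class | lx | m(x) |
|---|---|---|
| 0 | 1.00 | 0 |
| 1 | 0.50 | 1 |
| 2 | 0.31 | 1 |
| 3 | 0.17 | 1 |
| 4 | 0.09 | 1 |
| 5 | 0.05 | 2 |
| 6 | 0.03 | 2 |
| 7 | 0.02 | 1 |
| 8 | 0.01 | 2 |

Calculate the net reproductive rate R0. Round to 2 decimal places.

1.27

lx·mx by age: 0, 0.5, 0.31, 0.17, 0.09, 0.1, 0.06, 0.02, 0.02
R0 = Σ lx·mx = 1.27 → 1.27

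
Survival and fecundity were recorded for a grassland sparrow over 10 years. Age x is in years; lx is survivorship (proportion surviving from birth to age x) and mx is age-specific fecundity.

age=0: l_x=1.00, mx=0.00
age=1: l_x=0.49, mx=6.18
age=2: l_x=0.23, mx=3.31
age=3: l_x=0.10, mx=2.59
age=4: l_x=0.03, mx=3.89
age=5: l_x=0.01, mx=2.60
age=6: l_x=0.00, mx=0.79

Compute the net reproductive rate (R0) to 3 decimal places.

4.191

lx·mx by age: 0, 3.0282, 0.7613, 0.259, 0.1167, 0.026, 0
R0 = Σ lx·mx = 4.1912 → 4.191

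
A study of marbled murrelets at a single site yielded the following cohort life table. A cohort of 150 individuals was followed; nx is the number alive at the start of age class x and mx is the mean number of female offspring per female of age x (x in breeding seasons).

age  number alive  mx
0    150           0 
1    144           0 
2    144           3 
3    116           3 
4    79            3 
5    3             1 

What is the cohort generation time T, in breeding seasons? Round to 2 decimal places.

lx = nx/n0 = nx/150: 1, 0.96, 0.96, 0.77333…, 0.52667…, 0.02
lx·mx: 0, 0, 2.88, 2.32…, 1.58…, 0.02 → R0 = 6.8…
x·lx·mx: 0, 0, 5.76, 6.96…, 6.32…, 0.1 → Σ = 19.14…
T = 19.14… / 6.8… = 2.814706… → 2.81

2.81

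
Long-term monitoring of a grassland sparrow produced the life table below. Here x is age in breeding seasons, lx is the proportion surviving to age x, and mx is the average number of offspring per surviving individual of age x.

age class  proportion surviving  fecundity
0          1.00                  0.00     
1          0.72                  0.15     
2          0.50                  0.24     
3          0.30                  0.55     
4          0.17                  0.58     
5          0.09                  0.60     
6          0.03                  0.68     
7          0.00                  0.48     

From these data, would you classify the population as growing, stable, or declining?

declining

R0 = Σ lx·mx = 0 + 0.108 + 0.12 + 0.165 + 0.0986 + 0.054 + 0.0204 + 0 = 0.566
R0 < 1, so the population is declining.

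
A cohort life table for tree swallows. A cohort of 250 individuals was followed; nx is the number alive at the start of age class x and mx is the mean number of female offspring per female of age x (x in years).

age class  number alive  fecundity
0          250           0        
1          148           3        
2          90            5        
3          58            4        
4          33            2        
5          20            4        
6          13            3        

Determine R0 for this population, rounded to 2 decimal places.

lx = nx/n0 = nx/250: 1, 0.592, 0.36, 0.232, 0.132, 0.08, 0.052
lx·mx by age: 0, 1.776, 1.8, 0.928, 0.264, 0.32, 0.156
R0 = Σ lx·mx = 5.244 → 5.24

5.24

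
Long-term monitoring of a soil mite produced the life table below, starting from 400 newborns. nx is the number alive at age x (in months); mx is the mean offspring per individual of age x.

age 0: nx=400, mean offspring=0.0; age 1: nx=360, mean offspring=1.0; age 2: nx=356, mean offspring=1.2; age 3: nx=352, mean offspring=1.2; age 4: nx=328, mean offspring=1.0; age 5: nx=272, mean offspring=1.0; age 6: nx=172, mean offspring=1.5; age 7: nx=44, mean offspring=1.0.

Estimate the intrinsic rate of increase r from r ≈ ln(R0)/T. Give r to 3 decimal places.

lx = nx/n0 = nx/400: 1, 0.9, 0.89, 0.88, 0.82, 0.68, 0.43, 0.11
R0 = Σ lx·mx = 0 + 0.9 + 1.068 + 1.056 + 0.82 + 0.68 + 0.645 + 0.11 = 5.279
Σ x·lx·mx = 17.524; T = 17.524/5.279 = 3.31957…
r ≈ ln(R0)/T = ln(5.279)/3.31957… = 0.50119… → 0.501

0.501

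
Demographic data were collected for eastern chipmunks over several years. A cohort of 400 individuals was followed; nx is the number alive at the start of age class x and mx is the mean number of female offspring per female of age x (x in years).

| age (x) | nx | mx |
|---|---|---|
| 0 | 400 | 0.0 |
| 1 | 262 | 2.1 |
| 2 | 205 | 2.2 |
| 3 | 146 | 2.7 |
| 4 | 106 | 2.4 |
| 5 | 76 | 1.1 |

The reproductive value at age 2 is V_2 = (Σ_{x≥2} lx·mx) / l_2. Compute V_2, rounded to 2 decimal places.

lx = nx/n0 = nx/400: 1, 0.655, 0.5125, 0.365, 0.265, 0.19
lx·mx for x ≥ 2: 1.1275, 0.9855, 0.636, 0.209 → sum = 2.958
V_2 = 2.958 / l_2 = 2.958 / 0.5125 = 5.771707… → 5.77

5.77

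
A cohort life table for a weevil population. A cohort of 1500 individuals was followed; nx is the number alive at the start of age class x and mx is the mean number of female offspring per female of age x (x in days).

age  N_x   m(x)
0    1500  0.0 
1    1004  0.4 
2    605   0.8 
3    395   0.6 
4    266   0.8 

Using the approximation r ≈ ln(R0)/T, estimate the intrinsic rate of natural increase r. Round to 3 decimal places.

lx = nx/n0 = nx/1500: 1, 0.66933…, 0.40333…, 0.26333…, 0.17733…
R0 = Σ lx·mx = 0 + 0.26773… + 0.32267… + 0.158… + 0.14187… = 0.890267…
Σ x·lx·mx = 1.954533…; T = 1.954533…/0.890267… = 2.19545…
r ≈ ln(R0)/T = ln(0.890267…)/2.19545… = -0.05294… → -0.053

-0.053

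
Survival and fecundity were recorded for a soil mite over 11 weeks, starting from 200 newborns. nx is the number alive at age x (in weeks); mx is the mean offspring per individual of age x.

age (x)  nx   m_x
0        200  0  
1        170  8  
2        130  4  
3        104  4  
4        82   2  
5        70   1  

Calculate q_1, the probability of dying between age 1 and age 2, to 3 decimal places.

lx = nx/n0 = nx/200: 1, 0.85, 0.65, 0.52, 0.41, 0.35
q_1 = (l_1 − l_2) / l_1 = (0.85 − 0.65) / 0.85
     = 0.2 / 0.85 = 0.235294… → 0.235

0.235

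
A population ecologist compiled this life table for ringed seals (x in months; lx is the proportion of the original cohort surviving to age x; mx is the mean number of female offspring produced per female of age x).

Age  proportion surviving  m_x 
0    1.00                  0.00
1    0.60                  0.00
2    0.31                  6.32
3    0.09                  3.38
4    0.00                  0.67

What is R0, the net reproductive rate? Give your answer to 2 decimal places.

lx·mx by age: 0, 0, 1.9592, 0.3042, 0
R0 = Σ lx·mx = 2.2634 → 2.26

2.26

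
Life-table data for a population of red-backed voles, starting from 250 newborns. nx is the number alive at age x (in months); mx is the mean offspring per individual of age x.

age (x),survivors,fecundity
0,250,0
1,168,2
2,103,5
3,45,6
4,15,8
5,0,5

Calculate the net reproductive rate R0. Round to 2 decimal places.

4.96

lx = nx/n0 = nx/250: 1, 0.672, 0.412, 0.18, 0.06, 0
lx·mx by age: 0, 1.344, 2.06, 1.08, 0.48, 0
R0 = Σ lx·mx = 4.964 → 4.96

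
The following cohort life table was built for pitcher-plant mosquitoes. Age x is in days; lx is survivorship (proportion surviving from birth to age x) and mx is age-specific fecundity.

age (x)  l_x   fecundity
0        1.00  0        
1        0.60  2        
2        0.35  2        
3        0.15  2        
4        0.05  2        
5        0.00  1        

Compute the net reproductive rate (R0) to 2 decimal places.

2.30

lx·mx by age: 0, 1.2, 0.7, 0.3, 0.1, 0
R0 = Σ lx·mx = 2.3 → 2.30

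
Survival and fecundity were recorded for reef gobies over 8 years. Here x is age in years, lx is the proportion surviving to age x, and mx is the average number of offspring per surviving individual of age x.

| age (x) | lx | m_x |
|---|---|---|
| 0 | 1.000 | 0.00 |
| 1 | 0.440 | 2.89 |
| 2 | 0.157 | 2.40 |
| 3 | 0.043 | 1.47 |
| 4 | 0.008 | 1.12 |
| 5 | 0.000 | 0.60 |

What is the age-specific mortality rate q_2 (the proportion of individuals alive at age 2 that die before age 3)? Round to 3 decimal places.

0.726

q_2 = (l_2 − l_3) / l_2 = (0.157 − 0.043) / 0.157
     = 0.114 / 0.157 = 0.726115… → 0.726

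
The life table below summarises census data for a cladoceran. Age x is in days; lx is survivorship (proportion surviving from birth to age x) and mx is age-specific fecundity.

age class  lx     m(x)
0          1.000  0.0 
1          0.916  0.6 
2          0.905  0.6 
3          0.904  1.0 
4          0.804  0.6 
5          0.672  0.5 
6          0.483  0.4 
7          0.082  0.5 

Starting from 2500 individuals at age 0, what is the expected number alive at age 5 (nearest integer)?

1680

Expected survivors = N0 · l_5 = 2500 × 0.672 = 1680 → 1680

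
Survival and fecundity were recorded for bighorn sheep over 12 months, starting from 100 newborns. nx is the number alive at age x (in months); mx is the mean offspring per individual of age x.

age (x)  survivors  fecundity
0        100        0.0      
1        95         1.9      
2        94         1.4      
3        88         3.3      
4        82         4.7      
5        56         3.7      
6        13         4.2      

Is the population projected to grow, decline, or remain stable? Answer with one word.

lx = nx/n0 = nx/100: 1, 0.95, 0.94, 0.88, 0.82, 0.56, 0.13
R0 = Σ lx·mx = 0 + 1.805 + 1.316 + 2.904 + 3.854 + 2.072 + 0.546 = 12.497
R0 > 1, so the population is growing.

growing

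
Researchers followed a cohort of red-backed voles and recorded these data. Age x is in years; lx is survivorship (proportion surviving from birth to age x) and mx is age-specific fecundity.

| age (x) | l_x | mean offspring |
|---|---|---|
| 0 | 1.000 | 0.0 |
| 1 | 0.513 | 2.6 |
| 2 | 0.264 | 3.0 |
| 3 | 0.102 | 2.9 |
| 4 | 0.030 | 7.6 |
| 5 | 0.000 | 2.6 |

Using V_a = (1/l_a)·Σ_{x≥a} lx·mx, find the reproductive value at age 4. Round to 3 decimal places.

lx·mx for x ≥ 4: 0.228, 0 → sum = 0.228
V_4 = 0.228 / l_4 = 0.228 / 0.03 = 7.6 → 7.600

7.600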